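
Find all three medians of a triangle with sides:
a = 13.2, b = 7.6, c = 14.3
Using m_x = ½√(2y² + 2z² - x²):
m_a = ½√(2·7.6² + 2·14.3² - 13.2²) = ½√350.26 = 9.358
m_b = ½√(2·13.2² + 2·14.3² - 7.6²) = ½√699.7 = 13.23
m_c = ½√(2·13.2² + 2·7.6² - 14.3²) = ½√259.51 = 8.055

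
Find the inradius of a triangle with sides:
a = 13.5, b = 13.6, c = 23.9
s = (a+b+c)/2 = (13.5+13.6+23.9)/2 = 25.5
Area = √(s(s-a)(s-b)(s-c)) = √(25.5·12·11.9·1.6) = 76.3298
r = Area/s = 76.3298/25.5 = 2.993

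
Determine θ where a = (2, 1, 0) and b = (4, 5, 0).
a·b = 13, |a|² = 5, |b|² = 41
cos θ = 13/√205 ≈ 0.908
θ ≈ 24.78°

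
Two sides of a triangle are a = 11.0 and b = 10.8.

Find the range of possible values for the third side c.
By the triangle inequality: |a - b| < c < a + b
|11.0 - 10.8| < c < 11.0 + 10.8
0.2 < c < 21.8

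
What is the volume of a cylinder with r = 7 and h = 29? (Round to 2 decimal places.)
Volume = pi * r² * h
Volume = pi * 7² * 29
Volume = pi * 49 * 29
Volume = pi * 1421
Volume = 4464.20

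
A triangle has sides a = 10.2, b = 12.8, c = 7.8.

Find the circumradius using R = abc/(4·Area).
s = (a+b+c)/2 = 15.4
Area = √(s(s-a)(s-b)(s-c)) = √(15.4·5.2·2.6·7.6) = 39.7792
R = abc/(4·Area) = (10.2·12.8·7.8)/(4·39.7792) = 1018.368/159.1168 = 6.4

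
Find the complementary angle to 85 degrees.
Complementary angles sum to 90 degrees.
Other angle = 90 - 85
Other angle = 5 degrees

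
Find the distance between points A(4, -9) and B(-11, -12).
Using the distance formula: d = sqrt((x₂-x₁)² + (y₂-y₁)²)
dx = (-11) - 4 = -15
dy = (-12) - (-9) = -3
d = sqrt((-15)² + (-3)²) = sqrt(225 + 9) = sqrt(234) = 15.30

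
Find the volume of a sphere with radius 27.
Volume = (4/3) * pi * r³
Volume = (4/3) * pi * 27³
Volume = (4/3) * pi * 19683
Volume = 82447.96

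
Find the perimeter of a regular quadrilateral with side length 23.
Perimeter = number of sides * side length
Perimeter = 4 * 23
Perimeter = 92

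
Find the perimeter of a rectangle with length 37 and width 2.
Perimeter = 2 * (length + width)
Perimeter = 2 * (37 + 2)
Perimeter = 2 * 39
Perimeter = 78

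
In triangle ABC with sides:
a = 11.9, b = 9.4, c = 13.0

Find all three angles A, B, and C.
By the law of cosines:
cos(A) = (b² + c² - a²)/(2bc) = 0.473609  →  A = 61.73°
cos(B) = (a² + c² - b²)/(2ac) = 0.718326  →  B = 44.08°
cos(C) = (a² + b² - c²)/(2ab) = 0.272528  →  C = 74.19°
Check: A + B + C = 180.0° ✓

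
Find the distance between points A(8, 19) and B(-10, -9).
Using the distance formula: d = sqrt((x₂-x₁)² + (y₂-y₁)²)
dx = (-10) - 8 = -18
dy = (-9) - 19 = -28
d = sqrt((-18)² + (-28)²) = sqrt(324 + 784) = sqrt(1108) = 33.29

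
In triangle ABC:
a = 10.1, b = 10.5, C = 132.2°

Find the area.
Using A = ½ab·sin(C):
A = ½·10.1·10.5·sin(132.2°) = ½·106.05·0.740805 = 39.28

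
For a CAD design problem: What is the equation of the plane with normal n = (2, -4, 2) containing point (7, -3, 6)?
d = n·P = (2)(7) + (-4)(-3) + (2)(6) = 38
Plane: 2x - 4y + 2z = 38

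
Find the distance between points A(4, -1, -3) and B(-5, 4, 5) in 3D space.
d = √[(-9)² + (5)² + (8)²] = √170 = 13.04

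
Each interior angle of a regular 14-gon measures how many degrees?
Interior angle of a regular n-gon = (n-2)*180/n
Interior angle = (14-2)*180/14
Interior angle = 12*180/14
Interior angle = 2160/14
Interior angle = 154.29 degrees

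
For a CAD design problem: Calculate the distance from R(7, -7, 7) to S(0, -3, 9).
d = √[(-7)² + (4)² + (2)²] = √69 = 8.307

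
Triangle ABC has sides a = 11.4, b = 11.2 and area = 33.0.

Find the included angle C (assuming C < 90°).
Area = ½ab·sin(C)  →  sin(C) = 2·Area/(ab)
sin(C) = 2·33.0/(11.4·11.2) = 0.516917
C = arcsin(0.516917) = 31.13°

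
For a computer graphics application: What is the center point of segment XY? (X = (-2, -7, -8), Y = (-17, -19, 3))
Midpoint = ((-2-17)/2, (-7-19)/2, (-8+3)/2) = (-9.5, -13, -2.5)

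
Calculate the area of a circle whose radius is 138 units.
Area = pi * r²
Area = pi * 138²
Area = pi * 19044
Area = 59828.49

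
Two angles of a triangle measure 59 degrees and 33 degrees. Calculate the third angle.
Sum of angles in a triangle = 180 degrees
Third angle = 180 - 59 - 33
Third angle = 88 degrees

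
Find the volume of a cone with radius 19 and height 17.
Volume = (1/3) * pi * r² * h
Volume = (1/3) * pi * 19² * 17
Volume = (1/3) * pi * 361 * 17
Volume = (1/3) * pi * 6137
Volume = 6426.65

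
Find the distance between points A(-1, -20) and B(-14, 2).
Using the distance formula: d = sqrt((x₂-x₁)² + (y₂-y₁)²)
dx = (-14) - (-1) = -13
dy = 2 - (-20) = 22
d = sqrt((-13)² + 22²) = sqrt(169 + 484) = sqrt(653) = 25.55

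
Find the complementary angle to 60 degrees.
Complementary angles sum to 90 degrees.
Other angle = 90 - 60
Other angle = 30 degrees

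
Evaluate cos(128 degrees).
cos(128 degrees) = -0.6157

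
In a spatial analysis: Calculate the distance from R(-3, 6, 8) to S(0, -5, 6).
d = √[(3)² + (-11)² + (-2)²] = √134 = 11.58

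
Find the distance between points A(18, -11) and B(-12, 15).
Using the distance formula: d = sqrt((x₂-x₁)² + (y₂-y₁)²)
dx = (-12) - 18 = -30
dy = 15 - (-11) = 26
d = sqrt((-30)² + 26²) = sqrt(900 + 676) = sqrt(1576) = 39.70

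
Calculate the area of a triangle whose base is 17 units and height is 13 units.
Area = (1/2) * base * height
Area = (1/2) * 17 * 13
Area = 110.50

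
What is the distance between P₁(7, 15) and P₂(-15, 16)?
Using the distance formula: d = sqrt((x₂-x₁)² + (y₂-y₁)²)
dx = (-15) - 7 = -22
dy = 16 - 15 = 1
d = sqrt((-22)² + 1²) = sqrt(484 + 1) = sqrt(485) = 22.02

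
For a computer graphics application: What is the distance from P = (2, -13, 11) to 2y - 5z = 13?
d = |0(2) + 2(-13) + (-5)(11) - (13)| / √(0² + 2² + (-5)²) = 94/√29 = 17.46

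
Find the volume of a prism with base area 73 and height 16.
Volume = base area * height
Volume = 73 * 16
Volume = 1168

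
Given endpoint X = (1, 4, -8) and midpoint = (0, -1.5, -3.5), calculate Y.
Y = (2×0 - 1, 2×(-1.5) - 4, 2×(-3.5) - (-8)) = (-1, -7, 1)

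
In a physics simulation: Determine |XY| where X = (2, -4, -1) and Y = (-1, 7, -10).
d = √[(-3)² + (11)² + (-9)²] = √211 = 14.53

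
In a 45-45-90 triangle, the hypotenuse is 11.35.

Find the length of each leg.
In a 45-45-90 triangle, hypotenuse = leg·√2  →  leg = hypotenuse/√2
leg = 11.35/√2 = 8.026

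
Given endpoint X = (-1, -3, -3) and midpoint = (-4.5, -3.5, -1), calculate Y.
Y = (2×(-4.5) - (-1), 2×(-3.5) - (-3), 2×(-1) - (-3)) = (-8, -4, 1)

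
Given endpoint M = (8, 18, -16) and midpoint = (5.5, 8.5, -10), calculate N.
N = (2×5.5 - 8, 2×8.5 - 18, 2×(-10) - (-16)) = (3, -1, -4)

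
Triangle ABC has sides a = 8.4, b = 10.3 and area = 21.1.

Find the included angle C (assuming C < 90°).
Area = ½ab·sin(C)  →  sin(C) = 2·Area/(ab)
sin(C) = 2·21.1/(8.4·10.3) = 0.487748
C = arcsin(0.487748) = 29.19°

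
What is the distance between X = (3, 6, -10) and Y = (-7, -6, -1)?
d = √[(-10)² + (-12)² + (9)²] = √325 = 18.03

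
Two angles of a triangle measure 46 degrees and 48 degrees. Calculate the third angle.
Sum of angles in a triangle = 180 degrees
Third angle = 180 - 46 - 48
Third angle = 86 degrees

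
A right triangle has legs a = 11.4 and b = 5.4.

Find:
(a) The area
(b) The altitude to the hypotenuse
(a) Area = ½ab = ½·11.4·5.4 = 30.78
(b) Hypotenuse c = √(11.4² + 5.4²) = √159.12 = 12.6143
    Area = ½·c·h_c  →  h_c = 2·Area/c = 2·30.78/12.6143 = 4.88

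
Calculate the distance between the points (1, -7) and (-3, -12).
Using the distance formula: d = sqrt((x₂-x₁)² + (y₂-y₁)²)
dx = (-3) - 1 = -4
dy = (-12) - (-7) = -5
d = sqrt((-4)² + (-5)²) = sqrt(16 + 25) = sqrt(41) = 6.40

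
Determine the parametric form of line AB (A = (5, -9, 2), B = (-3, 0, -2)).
Direction vector d = B - A = (-8, 9, -4)
x = 5 - 8t, y = -9 + 9t, z = 2 - 4t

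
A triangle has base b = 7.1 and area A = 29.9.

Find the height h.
A = ½bh  →  h = 2A/b
h = 2·29.9/7.1 = 8.423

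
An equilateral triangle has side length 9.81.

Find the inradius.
For an equilateral triangle, r = s/(2√3) where s is the side.
r = 9.81/(2√3) = 9.81/3.464102 = 2.832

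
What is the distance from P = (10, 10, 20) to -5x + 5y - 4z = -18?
d = |(-5)(10) + 5(10) + (-4)(20) - (-18)| / √((-5)² + 5² + (-4)²) = 62/√66 = 7.632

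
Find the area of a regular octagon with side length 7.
For a regular 8-gon with side length s = 7:
Apothem a = s / (2*tan(pi/8)) = 7 / (2*tan(pi/8)) ≈ 8.4497
Perimeter P = 8 * 7 = 56
Area = (1/2) * P * a = (1/2) * 56 * 8.4497 = 236.59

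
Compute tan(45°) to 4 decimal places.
tan(45 degrees) = 1
Decimal approximation: 1.0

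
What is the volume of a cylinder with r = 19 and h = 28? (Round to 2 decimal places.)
Volume = pi * r² * h
Volume = pi * 19² * 28
Volume = pi * 361 * 28
Volume = pi * 10108
Volume = 31755.22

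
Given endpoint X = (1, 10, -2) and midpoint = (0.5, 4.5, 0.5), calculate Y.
Y = (2×0.5 - 1, 2×4.5 - 10, 2×0.5 - (-2)) = (0, -1, 3)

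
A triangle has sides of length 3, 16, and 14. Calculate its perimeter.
Perimeter = sum of all sides
Perimeter = 3 + 16 + 14
Perimeter = 33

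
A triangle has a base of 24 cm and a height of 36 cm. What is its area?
Area = (1/2) * base * height
Area = (1/2) * 24 * 36
Area = 432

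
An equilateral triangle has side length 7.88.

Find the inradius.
For an equilateral triangle, r = s/(2√3) where s is the side.
r = 7.88/(2√3) = 7.88/3.464102 = 2.275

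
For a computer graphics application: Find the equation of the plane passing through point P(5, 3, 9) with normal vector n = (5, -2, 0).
d = n·P = (5)(5) + (-2)(3) + (0)(9) = 19
Plane: 5x - 2y = 19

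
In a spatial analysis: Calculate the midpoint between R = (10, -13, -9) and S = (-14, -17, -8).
Midpoint = ((10-14)/2, (-13-17)/2, (-9-8)/2) = (-2, -15, -8.5)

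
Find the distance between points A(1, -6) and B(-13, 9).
Using the distance formula: d = sqrt((x₂-x₁)² + (y₂-y₁)²)
dx = (-13) - 1 = -14
dy = 9 - (-6) = 15
d = sqrt((-14)² + 15²) = sqrt(196 + 225) = sqrt(421) = 20.52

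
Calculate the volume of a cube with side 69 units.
Volume = s³
Volume = 69³
Volume = 328509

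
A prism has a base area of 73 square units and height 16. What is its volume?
Volume = base area * height
Volume = 73 * 16
Volume = 1168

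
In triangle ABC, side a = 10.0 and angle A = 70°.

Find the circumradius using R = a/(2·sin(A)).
R = a/(2·sin(A)) = 10.0/(2·sin(70°))
R = 10.0/(2·0.939693) = 10.0/1.879385 = 5.321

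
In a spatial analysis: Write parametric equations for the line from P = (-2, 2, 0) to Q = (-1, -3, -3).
Direction vector d = Q - P = (1, -5, -3)
x = -2 + t, y = 2 - 5t, z = 0 - 3t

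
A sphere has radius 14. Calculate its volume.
Volume = (4/3) * pi * r³
Volume = (4/3) * pi * 14³
Volume = (4/3) * pi * 2744
Volume = 11494.04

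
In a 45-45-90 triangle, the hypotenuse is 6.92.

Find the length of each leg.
In a 45-45-90 triangle, hypotenuse = leg·√2  →  leg = hypotenuse/√2
leg = 6.92/√2 = 4.893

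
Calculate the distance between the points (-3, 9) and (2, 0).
Using the distance formula: d = sqrt((x₂-x₁)² + (y₂-y₁)²)
dx = 2 - (-3) = 5
dy = 0 - 9 = -9
d = sqrt(5² + (-9)²) = sqrt(25 + 81) = sqrt(106) = 10.30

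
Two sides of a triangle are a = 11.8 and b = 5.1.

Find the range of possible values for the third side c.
By the triangle inequality: |a - b| < c < a + b
|11.8 - 5.1| < c < 11.8 + 5.1
6.7 < c < 16.9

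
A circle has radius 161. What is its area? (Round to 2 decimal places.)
Area = pi * r²
Area = pi * 161²
Area = pi * 25921
Area = 81433.22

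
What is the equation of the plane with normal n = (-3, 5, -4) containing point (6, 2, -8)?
d = n·P = (-3)(6) + (5)(2) + (-4)(-8) = 24
Plane: -3x + 5y - 4z = 24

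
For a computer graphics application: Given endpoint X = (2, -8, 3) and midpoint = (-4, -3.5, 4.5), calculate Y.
Y = (2×(-4) - 2, 2×(-3.5) - (-8), 2×4.5 - 3) = (-10, 1, 6)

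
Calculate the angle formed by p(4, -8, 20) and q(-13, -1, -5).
p·q = -144, |p|² = 480, |q|² = 195
cos θ = -144/√93600 ≈ -0.4707
θ ≈ 118.1°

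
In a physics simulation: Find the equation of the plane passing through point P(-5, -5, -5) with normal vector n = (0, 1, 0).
d = n·P = (0)(-5) + (1)(-5) + (0)(-5) = -5
Plane: y = -5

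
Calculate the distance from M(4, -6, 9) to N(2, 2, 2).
d = √[(-2)² + (8)² + (-7)²] = √117 = 10.82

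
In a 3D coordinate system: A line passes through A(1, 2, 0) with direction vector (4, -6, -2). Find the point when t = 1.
P(1) = (1 + 4(1), 2 + (-6)(1), 0 + (-2)(1)) = (5, -4, -2)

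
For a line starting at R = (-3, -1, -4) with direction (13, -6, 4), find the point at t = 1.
P(1) = (-3 + 13(1), -1 + (-6)(1), -4 + 4(1)) = (10, -7, 0)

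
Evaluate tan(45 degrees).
tan(45 degrees) = 1
Decimal approximation: 1.0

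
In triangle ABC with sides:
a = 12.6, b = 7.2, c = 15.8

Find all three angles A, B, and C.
By the law of cosines:
cos(A) = (b² + c² - a²)/(2bc) = 0.627286  →  A = 51.15°
cos(B) = (a² + c² - b²)/(2ac) = 0.895519  →  B = 26.42°
cos(C) = (a² + b² - c²)/(2ab) = -0.215168  →  C = 102.4°
Check: A + B + C = 180.0° ✓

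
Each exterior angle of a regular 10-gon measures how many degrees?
Exterior angle of a regular n-gon = 360/n
Exterior angle = 360/10
Exterior angle = 36 degrees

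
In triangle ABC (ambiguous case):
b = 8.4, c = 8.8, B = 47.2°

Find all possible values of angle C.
sin(C)/c = sin(B)/b  →  sin(C) = c·sin(B)/b = 8.8·sin(47.2°)/8.4 = 0.768669
C₁ = arcsin(0.768669) = 50.23°,  C₂ = 180° - C₁ = 129.77°
Check C₂: A = 180° - 47.2° - 129.77° = 3.03° > 0 ✓
C = 50.23° or C = 129.77° (two solutions)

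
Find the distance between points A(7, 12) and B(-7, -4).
Using the distance formula: d = sqrt((x₂-x₁)² + (y₂-y₁)²)
dx = (-7) - 7 = -14
dy = (-4) - 12 = -16
d = sqrt((-14)² + (-16)²) = sqrt(196 + 256) = sqrt(452) = 21.26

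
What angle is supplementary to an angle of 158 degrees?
Supplementary angles sum to 180 degrees.
Other angle = 180 - 158
Other angle = 22 degrees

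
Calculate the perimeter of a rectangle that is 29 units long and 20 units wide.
Perimeter = 2 * (length + width)
Perimeter = 2 * (29 + 20)
Perimeter = 2 * 49
Perimeter = 98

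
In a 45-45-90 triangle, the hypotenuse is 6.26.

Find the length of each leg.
In a 45-45-90 triangle, hypotenuse = leg·√2  →  leg = hypotenuse/√2
leg = 6.26/√2 = 4.426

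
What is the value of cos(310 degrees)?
cos(310 degrees) = 0.6428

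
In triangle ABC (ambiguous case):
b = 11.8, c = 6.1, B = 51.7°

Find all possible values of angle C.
sin(C)/c = sin(B)/b  →  sin(C) = c·sin(B)/b = 6.1·sin(51.7°)/11.8 = 0.405689
C₁ = arcsin(0.405689) = 23.93°,  C₂ = 180° - C₁ = 156.07°
Check C₂: A = 180° - 51.7° - 156.07° = -27.77° ≤ 0, rejected
C = 23.93° (one solution)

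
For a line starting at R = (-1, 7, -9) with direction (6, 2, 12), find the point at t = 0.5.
P(0.5) = (-1 + 6(0.5), 7 + 2(0.5), -9 + 12(0.5)) = (2, 8, -3)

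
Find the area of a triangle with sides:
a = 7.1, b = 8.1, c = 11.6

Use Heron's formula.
s = (a+b+c)/2 = (7.1+8.1+11.6)/2 = 13.4
A = √(s(s-a)(s-b)(s-c)) = √(13.4·6.3·5.3·1.8)
A = √805.367 = 28.38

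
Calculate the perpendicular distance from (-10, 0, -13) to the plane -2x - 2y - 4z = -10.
d = |(-2)(-10) + (-2)(0) + (-4)(-13) - (-10)| / √((-2)² + (-2)² + (-4)²) = 82/√24 = 16.74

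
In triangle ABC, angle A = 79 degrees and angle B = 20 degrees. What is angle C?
Sum of angles in a triangle = 180 degrees
Third angle = 180 - 79 - 20
Third angle = 81 degrees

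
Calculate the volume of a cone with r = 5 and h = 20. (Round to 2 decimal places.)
Volume = (1/3) * pi * r² * h
Volume = (1/3) * pi * 5² * 20
Volume = (1/3) * pi * 25 * 20
Volume = (1/3) * pi * 500
Volume = 523.60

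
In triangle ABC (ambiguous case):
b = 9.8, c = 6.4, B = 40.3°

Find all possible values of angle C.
sin(C)/c = sin(B)/b  →  sin(C) = c·sin(B)/b = 6.4·sin(40.3°)/9.8 = 0.422393
C₁ = arcsin(0.422393) = 24.99°,  C₂ = 180° - C₁ = 155.01°
Check C₂: A = 180° - 40.3° - 155.01° = -15.31° ≤ 0, rejected
C = 24.99° (one solution)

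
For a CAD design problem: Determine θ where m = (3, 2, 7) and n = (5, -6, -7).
m·n = -46, |m|² = 62, |n|² = 110
cos θ = -46/√6820 ≈ -0.557
θ ≈ 123.8°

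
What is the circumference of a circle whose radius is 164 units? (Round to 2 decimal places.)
Circumference = 2 * pi * r
Circumference = 2 * pi * 164
Circumference = 1030.44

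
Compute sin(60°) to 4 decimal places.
sin(60 degrees) = sqrt(3)/2
Decimal approximation: 0.866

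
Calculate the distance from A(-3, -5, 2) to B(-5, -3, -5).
d = √[(-2)² + (2)² + (-7)²] = √57 = 7.55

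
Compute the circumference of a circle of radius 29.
Circumference = 2 * pi * r
Circumference = 2 * pi * 29
Circumference = 182.21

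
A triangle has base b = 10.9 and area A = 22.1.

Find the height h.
A = ½bh  →  h = 2A/b
h = 2·22.1/10.9 = 4.055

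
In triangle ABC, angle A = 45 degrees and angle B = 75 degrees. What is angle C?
Sum of angles in a triangle = 180 degrees
Third angle = 180 - 45 - 75
Third angle = 60 degrees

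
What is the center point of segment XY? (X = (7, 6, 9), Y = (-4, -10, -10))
Midpoint = ((7-4)/2, (6-10)/2, (9-10)/2) = (1.5, -2, -0.5)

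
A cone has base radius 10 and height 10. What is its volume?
Volume = (1/3) * pi * r² * h
Volume = (1/3) * pi * 10² * 10
Volume = (1/3) * pi * 100 * 10
Volume = (1/3) * pi * 1000
Volume = 1047.20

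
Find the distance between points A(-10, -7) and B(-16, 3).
Using the distance formula: d = sqrt((x₂-x₁)² + (y₂-y₁)²)
dx = (-16) - (-10) = -6
dy = 3 - (-7) = 10
d = sqrt((-6)² + 10²) = sqrt(36 + 100) = sqrt(136) = 11.66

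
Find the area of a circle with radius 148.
Area = pi * r²
Area = pi * 148²
Area = pi * 21904
Area = 68813.45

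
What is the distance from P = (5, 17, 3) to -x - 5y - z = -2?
d = |(-1)(5) + (-5)(17) + (-1)(3) - (-2)| / √((-1)² + (-5)² + (-1)²) = 91/√27 = 17.51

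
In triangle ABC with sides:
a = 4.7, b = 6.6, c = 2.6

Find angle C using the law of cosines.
cos(C) = (a² + b² - c²)/(2ab)
cos(C) = (4.7² + 6.6² - 2.6²)/(2·4.7·6.6) = 58.89/62.04 = 0.949226
C = arccos(0.949226) = 18.34°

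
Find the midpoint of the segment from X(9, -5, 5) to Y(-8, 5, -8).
Midpoint = ((9-8)/2, (-5+5)/2, (5-8)/2) = (0.5, 0, -1.5)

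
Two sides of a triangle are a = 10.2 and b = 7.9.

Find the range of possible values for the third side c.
By the triangle inequality: |a - b| < c < a + b
|10.2 - 7.9| < c < 10.2 + 7.9
2.3 < c < 18.1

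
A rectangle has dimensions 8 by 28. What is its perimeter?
Perimeter = 2 * (length + width)
Perimeter = 2 * (8 + 28)
Perimeter = 2 * 36
Perimeter = 72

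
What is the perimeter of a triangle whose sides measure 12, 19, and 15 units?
Perimeter = sum of all sides
Perimeter = 12 + 19 + 15
Perimeter = 46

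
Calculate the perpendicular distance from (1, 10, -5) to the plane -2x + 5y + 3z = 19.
d = |(-2)(1) + 5(10) + 3(-5) - (19)| / √((-2)² + 5² + 3²) = 14/√38 = 2.271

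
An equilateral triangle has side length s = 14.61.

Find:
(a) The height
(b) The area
(a) Height h = s·√3/2 = 14.61·√3/2 = 12.65
(b) Area = (√3/4)·s² = (√3/4)·14.61² = (√3/4)·213.452 = 92.43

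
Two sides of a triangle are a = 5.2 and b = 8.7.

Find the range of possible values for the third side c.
By the triangle inequality: |a - b| < c < a + b
|5.2 - 8.7| < c < 5.2 + 8.7
3.5 < c < 13.9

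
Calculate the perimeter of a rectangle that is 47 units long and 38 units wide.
Perimeter = 2 * (length + width)
Perimeter = 2 * (47 + 38)
Perimeter = 2 * 85
Perimeter = 170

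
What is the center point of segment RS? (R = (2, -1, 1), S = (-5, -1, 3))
Midpoint = ((2-5)/2, (-1-1)/2, (1+3)/2) = (-1.5, -1, 2)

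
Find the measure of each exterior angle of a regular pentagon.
Exterior angle of a regular n-gon = 360/n
Exterior angle = 360/5
Exterior angle = 72 degrees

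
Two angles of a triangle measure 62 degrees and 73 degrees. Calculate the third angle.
Sum of angles in a triangle = 180 degrees
Third angle = 180 - 62 - 73
Third angle = 45 degrees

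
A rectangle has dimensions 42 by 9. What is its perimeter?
Perimeter = 2 * (length + width)
Perimeter = 2 * (42 + 9)
Perimeter = 2 * 51
Perimeter = 102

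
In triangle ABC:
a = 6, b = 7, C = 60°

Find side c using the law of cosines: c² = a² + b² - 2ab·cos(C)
c² = 6² + 7² - 2·6·7·cos(60°)
c² = 36 + 49 - 84·0.5000 = 43
c = √43 = 6.557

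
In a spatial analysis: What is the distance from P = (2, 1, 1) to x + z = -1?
d = |1(2) + 0(1) + 1(1) - (-1)| / √(1² + 0² + 1²) = 4/√2 = 2.828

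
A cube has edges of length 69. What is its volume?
Volume = s³
Volume = 69³
Volume = 328509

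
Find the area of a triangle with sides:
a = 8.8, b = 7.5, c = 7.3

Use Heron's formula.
s = (a+b+c)/2 = (8.8+7.5+7.3)/2 = 11.8
A = √(s(s-a)(s-b)(s-c)) = √(11.8·3·4.3·4.5)
A = √684.99 = 26.17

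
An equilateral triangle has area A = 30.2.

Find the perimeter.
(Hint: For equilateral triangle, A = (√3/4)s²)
A = (√3/4)s²  →  s² = 4A/√3 = 4·30.2/√3 = 69.7439
s = 8.35128
Perimeter = 3s = 25.05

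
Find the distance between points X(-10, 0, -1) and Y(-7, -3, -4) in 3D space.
d = √[(3)² + (-3)² + (-3)²] = √27 = 5.196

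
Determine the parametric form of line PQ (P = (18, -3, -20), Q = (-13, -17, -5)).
Direction vector d = Q - P = (-31, -14, 15)
x = 18 - 31t, y = -3 - 14t, z = -20 + 15t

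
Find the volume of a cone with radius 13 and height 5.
Volume = (1/3) * pi * r² * h
Volume = (1/3) * pi * 13² * 5
Volume = (1/3) * pi * 169 * 5
Volume = (1/3) * pi * 845
Volume = 884.88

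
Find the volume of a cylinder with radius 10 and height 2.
Volume = pi * r² * h
Volume = pi * 10² * 2
Volume = pi * 100 * 2
Volume = pi * 200
Volume = 628.32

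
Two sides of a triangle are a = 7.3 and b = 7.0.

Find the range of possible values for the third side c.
By the triangle inequality: |a - b| < c < a + b
|7.3 - 7.0| < c < 7.3 + 7.0
0.3 < c < 14.3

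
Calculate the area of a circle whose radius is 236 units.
Area = pi * r²
Area = pi * 236²
Area = pi * 55696
Area = 174974.14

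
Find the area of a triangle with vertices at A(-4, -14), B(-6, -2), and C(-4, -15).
Using the coordinate formula: Area = (1/2)|x₁(y₂-y₃) + x₂(y₃-y₁) + x₃(y₁-y₂)|
Area = (1/2)|(-4)((-2)-(-15)) + (-6)((-15)-(-14)) + (-4)((-14)-(-2))|
Area = (1/2)|(-4)*13 + (-6)*(-1) + (-4)*(-12)|
Area = (1/2)|(-52) + 6 + 48|
Area = (1/2)*2 = 1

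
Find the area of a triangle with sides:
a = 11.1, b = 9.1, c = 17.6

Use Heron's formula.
s = (a+b+c)/2 = (11.1+9.1+17.6)/2 = 18.9
A = √(s(s-a)(s-b)(s-c)) = √(18.9·7.8·9.8·1.3)
A = √1878.13 = 43.34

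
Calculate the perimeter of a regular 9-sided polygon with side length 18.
Perimeter = number of sides * side length
Perimeter = 9 * 18
Perimeter = 162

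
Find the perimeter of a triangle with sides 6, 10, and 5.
Perimeter = sum of all sides
Perimeter = 6 + 10 + 5
Perimeter = 21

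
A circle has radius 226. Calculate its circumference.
Circumference = 2 * pi * r
Circumference = 2 * pi * 226
Circumference = 1420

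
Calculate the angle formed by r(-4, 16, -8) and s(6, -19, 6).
r·s = -376, |r|² = 336, |s|² = 433
cos θ = -376/√145488 ≈ -0.9858
θ ≈ 170.3°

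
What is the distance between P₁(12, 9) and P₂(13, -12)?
Using the distance formula: d = sqrt((x₂-x₁)² + (y₂-y₁)²)
dx = 13 - 12 = 1
dy = (-12) - 9 = -21
d = sqrt(1² + (-21)²) = sqrt(1 + 441) = sqrt(442) = 21.02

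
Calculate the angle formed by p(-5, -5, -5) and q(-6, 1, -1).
p·q = 30, |p|² = 75, |q|² = 38
cos θ = 30/√2850 ≈ 0.562
θ ≈ 55.81°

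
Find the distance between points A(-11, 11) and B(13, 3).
Using the distance formula: d = sqrt((x₂-x₁)² + (y₂-y₁)²)
dx = 13 - (-11) = 24
dy = 3 - 11 = -8
d = sqrt(24² + (-8)²) = sqrt(576 + 64) = sqrt(640) = 25.30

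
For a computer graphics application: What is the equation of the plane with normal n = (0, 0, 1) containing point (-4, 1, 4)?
d = n·P = (0)(-4) + (0)(1) + (1)(4) = 4
Plane: z = 4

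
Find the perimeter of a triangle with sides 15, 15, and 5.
Perimeter = sum of all sides
Perimeter = 15 + 15 + 5
Perimeter = 35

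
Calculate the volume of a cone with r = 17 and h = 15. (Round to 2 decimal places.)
Volume = (1/3) * pi * r² * h
Volume = (1/3) * pi * 17² * 15
Volume = (1/3) * pi * 289 * 15
Volume = (1/3) * pi * 4335
Volume = 4539.60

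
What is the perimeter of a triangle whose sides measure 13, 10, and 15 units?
Perimeter = sum of all sides
Perimeter = 13 + 10 + 15
Perimeter = 38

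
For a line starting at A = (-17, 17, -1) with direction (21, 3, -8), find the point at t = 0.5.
P(0.5) = (-17 + 21(0.5), 17 + 3(0.5), -1 + (-8)(0.5)) = (-6.5, 18.5, -5)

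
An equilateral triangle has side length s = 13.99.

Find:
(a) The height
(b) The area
(a) Height h = s·√3/2 = 13.99·√3/2 = 12.12
(b) Area = (√3/4)·s² = (√3/4)·13.99² = (√3/4)·195.72 = 84.75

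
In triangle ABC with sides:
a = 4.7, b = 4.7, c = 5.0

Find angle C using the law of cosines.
cos(C) = (a² + b² - c²)/(2ab)
cos(C) = (4.7² + 4.7² - 5.0²)/(2·4.7·4.7) = 19.18/44.18 = 0.434133
C = arccos(0.434133) = 64.27°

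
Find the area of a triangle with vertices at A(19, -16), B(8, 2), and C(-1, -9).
Using the coordinate formula: Area = (1/2)|x₁(y₂-y₃) + x₂(y₃-y₁) + x₃(y₁-y₂)|
Area = (1/2)|19(2-(-9)) + 8((-9)-(-16)) + (-1)((-16)-2)|
Area = (1/2)|19*11 + 8*7 + (-1)*(-18)|
Area = (1/2)|209 + 56 + 18|
Area = (1/2)*283 = 141.50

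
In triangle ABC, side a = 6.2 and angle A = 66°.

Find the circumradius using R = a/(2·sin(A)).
R = a/(2·sin(A)) = 6.2/(2·sin(66°))
R = 6.2/(2·0.913545) = 6.2/1.827091 = 3.393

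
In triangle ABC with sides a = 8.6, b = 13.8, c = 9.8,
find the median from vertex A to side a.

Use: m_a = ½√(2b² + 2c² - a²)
m_a = ½√(2·13.8² + 2·9.8² - 8.6²)
m_a = ½√(380.88 + 192.08 - 73.96) = ½√499 = 11.17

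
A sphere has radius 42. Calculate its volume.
Volume = (4/3) * pi * r³
Volume = (4/3) * pi * 42³
Volume = (4/3) * pi * 74088
Volume = 310339.09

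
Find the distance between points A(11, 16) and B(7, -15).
Using the distance formula: d = sqrt((x₂-x₁)² + (y₂-y₁)²)
dx = 7 - 11 = -4
dy = (-15) - 16 = -31
d = sqrt((-4)² + (-31)²) = sqrt(16 + 961) = sqrt(977) = 31.26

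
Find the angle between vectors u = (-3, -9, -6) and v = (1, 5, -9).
u·v = 6, |u|² = 126, |v|² = 107
cos θ = 6/√13482 ≈ 0.05167
θ ≈ 87.04°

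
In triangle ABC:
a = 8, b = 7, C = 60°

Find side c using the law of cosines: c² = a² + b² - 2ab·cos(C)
c² = 8² + 7² - 2·8·7·cos(60°)
c² = 64 + 49 - 112·0.5000 = 57
c = √57 = 7.55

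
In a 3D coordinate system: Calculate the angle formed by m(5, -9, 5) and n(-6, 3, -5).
m·n = -82, |m|² = 131, |n|² = 70
cos θ = -82/√9170 ≈ -0.8563
θ ≈ 148.9°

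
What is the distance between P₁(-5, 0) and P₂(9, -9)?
Using the distance formula: d = sqrt((x₂-x₁)² + (y₂-y₁)²)
dx = 9 - (-5) = 14
dy = (-9) - 0 = -9
d = sqrt(14² + (-9)²) = sqrt(196 + 81) = sqrt(277) = 16.64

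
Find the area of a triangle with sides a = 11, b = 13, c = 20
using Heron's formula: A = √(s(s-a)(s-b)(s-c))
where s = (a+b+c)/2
s = (11+13+20)/2 = 22
A = √(22·11·9·2) = √4356 = 66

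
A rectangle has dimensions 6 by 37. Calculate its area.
Area = length * width
Area = 6 * 37
Area = 222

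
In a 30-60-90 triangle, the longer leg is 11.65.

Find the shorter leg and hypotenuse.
In a 30-60-90 triangle, sides are in ratio 1 : √3 : 2.
Long leg = short leg·√3  →  short leg = 11.65/√3 = 6.726
Hypotenuse = 2·(short leg) = 2·11.65/√3 = 13.45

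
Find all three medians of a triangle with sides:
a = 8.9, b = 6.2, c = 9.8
Using m_x = ½√(2y² + 2z² - x²):
m_a = ½√(2·6.2² + 2·9.8² - 8.9²) = ½√189.75 = 6.887
m_b = ½√(2·8.9² + 2·9.8² - 6.2²) = ½√312.06 = 8.833
m_c = ½√(2·8.9² + 2·6.2² - 9.8²) = ½√139.26 = 5.9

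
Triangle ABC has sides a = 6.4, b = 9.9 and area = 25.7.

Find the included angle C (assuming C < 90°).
Area = ½ab·sin(C)  →  sin(C) = 2·Area/(ab)
sin(C) = 2·25.7/(6.4·9.9) = 0.811237
C = arcsin(0.811237) = 54.22°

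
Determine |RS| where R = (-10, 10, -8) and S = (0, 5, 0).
d = √[(10)² + (-5)² + (8)²] = √189 = 13.75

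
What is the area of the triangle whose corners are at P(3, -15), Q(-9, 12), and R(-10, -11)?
Using the coordinate formula: Area = (1/2)|x₁(y₂-y₃) + x₂(y₃-y₁) + x₃(y₁-y₂)|
Area = (1/2)|3(12-(-11)) + (-9)((-11)-(-15)) + (-10)((-15)-12)|
Area = (1/2)|3*23 + (-9)*4 + (-10)*(-27)|
Area = (1/2)|69 + (-36) + 270|
Area = (1/2)*303 = 151.50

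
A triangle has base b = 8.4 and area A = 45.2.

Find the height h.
A = ½bh  →  h = 2A/b
h = 2·45.2/8.4 = 10.76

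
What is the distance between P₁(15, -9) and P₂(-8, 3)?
Using the distance formula: d = sqrt((x₂-x₁)² + (y₂-y₁)²)
dx = (-8) - 15 = -23
dy = 3 - (-9) = 12
d = sqrt((-23)² + 12²) = sqrt(529 + 144) = sqrt(673) = 25.94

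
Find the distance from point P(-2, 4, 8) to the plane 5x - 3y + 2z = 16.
d = |5(-2) + (-3)(4) + 2(8) - (16)| / √(5² + (-3)² + 2²) = 22/√38 = 3.569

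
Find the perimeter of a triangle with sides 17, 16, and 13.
Perimeter = sum of all sides
Perimeter = 17 + 16 + 13
Perimeter = 46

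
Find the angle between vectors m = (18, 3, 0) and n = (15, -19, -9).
m·n = 213, |m|² = 333, |n|² = 667
cos θ = 213/√222111 ≈ 0.452
θ ≈ 63.13°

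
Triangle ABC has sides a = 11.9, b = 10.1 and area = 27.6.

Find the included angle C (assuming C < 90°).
Area = ½ab·sin(C)  →  sin(C) = 2·Area/(ab)
sin(C) = 2·27.6/(11.9·10.1) = 0.459273
C = arcsin(0.459273) = 27.34°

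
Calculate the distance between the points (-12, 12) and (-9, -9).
Using the distance formula: d = sqrt((x₂-x₁)² + (y₂-y₁)²)
dx = (-9) - (-12) = 3
dy = (-9) - 12 = -21
d = sqrt(3² + (-21)²) = sqrt(9 + 441) = sqrt(450) = 21.21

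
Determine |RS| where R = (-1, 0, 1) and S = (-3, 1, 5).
d = √[(-2)² + (1)² + (4)²] = √21 = 4.583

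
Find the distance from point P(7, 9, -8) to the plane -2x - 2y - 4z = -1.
d = |(-2)(7) + (-2)(9) + (-4)(-8) - (-1)| / √((-2)² + (-2)² + (-4)²) = 1/√24 = 0.2041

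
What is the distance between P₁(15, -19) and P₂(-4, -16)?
Using the distance formula: d = sqrt((x₂-x₁)² + (y₂-y₁)²)
dx = (-4) - 15 = -19
dy = (-16) - (-19) = 3
d = sqrt((-19)² + 3²) = sqrt(361 + 9) = sqrt(370) = 19.24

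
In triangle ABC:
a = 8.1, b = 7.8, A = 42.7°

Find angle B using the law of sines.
sin(B)/b = sin(A)/a
sin(B) = b·sin(A)/a = 7.8·sin(42.7°)/8.1 = 0.653043
B = arcsin(0.653043) = 40.77°  (b ≤ a, so B ≤ A and the acute solution is unique)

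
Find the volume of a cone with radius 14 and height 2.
Volume = (1/3) * pi * r² * h
Volume = (1/3) * pi * 14² * 2
Volume = (1/3) * pi * 196 * 2
Volume = (1/3) * pi * 392
Volume = 410.50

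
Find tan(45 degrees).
tan(45 degrees) = 1
Decimal approximation: 1.0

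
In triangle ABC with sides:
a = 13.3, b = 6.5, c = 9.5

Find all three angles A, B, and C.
By the law of cosines:
cos(A) = (b² + c² - a²)/(2bc) = -0.359433  →  A = 111.1°
cos(B) = (a² + c² - b²)/(2ac) = 0.889949  →  B = 27.13°
cos(C) = (a² + b² - c²)/(2ab) = 0.745460  →  C = 41.8°
Check: A + B + C = 180.0° ✓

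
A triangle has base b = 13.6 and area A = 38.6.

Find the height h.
A = ½bh  →  h = 2A/b
h = 2·38.6/13.6 = 5.676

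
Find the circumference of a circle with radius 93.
Circumference = 2 * pi * r
Circumference = 2 * pi * 93
Circumference = 584.34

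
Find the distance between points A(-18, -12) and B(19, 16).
Using the distance formula: d = sqrt((x₂-x₁)² + (y₂-y₁)²)
dx = 19 - (-18) = 37
dy = 16 - (-12) = 28
d = sqrt(37² + 28²) = sqrt(1369 + 784) = sqrt(2153) = 46.40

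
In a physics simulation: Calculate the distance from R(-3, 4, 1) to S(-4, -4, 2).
d = √[(-1)² + (-8)² + (1)²] = √66 = 8.124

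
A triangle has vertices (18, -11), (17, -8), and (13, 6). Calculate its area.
Using the coordinate formula: Area = (1/2)|x₁(y₂-y₃) + x₂(y₃-y₁) + x₃(y₁-y₂)|
Area = (1/2)|18((-8)-6) + 17(6-(-11)) + 13((-11)-(-8))|
Area = (1/2)|18*(-14) + 17*17 + 13*(-3)|
Area = (1/2)|(-252) + 289 + (-39)|
Area = (1/2)*2 = 1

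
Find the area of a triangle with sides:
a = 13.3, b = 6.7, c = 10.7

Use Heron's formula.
s = (a+b+c)/2 = (13.3+6.7+10.7)/2 = 15.35
A = √(s(s-a)(s-b)(s-c)) = √(15.35·2.05·8.65·4.65)
A = √1265.7 = 35.58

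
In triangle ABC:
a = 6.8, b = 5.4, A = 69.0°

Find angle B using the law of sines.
sin(B)/b = sin(A)/a
sin(B) = b·sin(A)/a = 5.4·sin(69.0°)/6.8 = 0.741373
B = arcsin(0.741373) = 47.85°  (b ≤ a, so B ≤ A and the acute solution is unique)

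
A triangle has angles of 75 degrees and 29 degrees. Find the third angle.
Sum of angles in a triangle = 180 degrees
Third angle = 180 - 75 - 29
Third angle = 76 degrees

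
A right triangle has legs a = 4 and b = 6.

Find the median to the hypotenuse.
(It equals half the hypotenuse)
Hypotenuse c = √(4² + 6²) = √52 = 7.2111
Median to hypotenuse = c/2 = 3.606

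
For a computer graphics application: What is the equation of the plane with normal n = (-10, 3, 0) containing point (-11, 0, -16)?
d = n·P = (-10)(-11) + (3)(0) + (0)(-16) = 110
Plane: -10x + 3y = 110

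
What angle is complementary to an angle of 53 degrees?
Complementary angles sum to 90 degrees.
Other angle = 90 - 53
Other angle = 37 degrees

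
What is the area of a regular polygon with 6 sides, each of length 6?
For a regular 6-gon with side length s = 6:
Apothem a = s / (2*tan(pi/6)) = 6 / (2*tan(pi/6)) ≈ 5.1962
Perimeter P = 6 * 6 = 36
Area = (1/2) * P * a = (1/2) * 36 * 5.1962 = 93.53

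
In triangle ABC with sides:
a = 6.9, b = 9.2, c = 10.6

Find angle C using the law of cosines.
cos(C) = (a² + b² - c²)/(2ab)
cos(C) = (6.9² + 9.2² - 10.6²)/(2·6.9·9.2) = 19.89/126.96 = 0.156664
C = arccos(0.156664) = 80.99°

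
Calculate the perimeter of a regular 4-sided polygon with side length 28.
Perimeter = number of sides * side length
Perimeter = 4 * 28
Perimeter = 112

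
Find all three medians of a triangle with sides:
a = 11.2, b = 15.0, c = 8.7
Using m_x = ½√(2y² + 2z² - x²):
m_a = ½√(2·15.0² + 2·8.7² - 11.2²) = ½√475.94 = 10.91
m_b = ½√(2·11.2² + 2·8.7² - 15.0²) = ½√177.26 = 6.657
m_c = ½√(2·11.2² + 2·15.0² - 8.7²) = ½√625.19 = 12.5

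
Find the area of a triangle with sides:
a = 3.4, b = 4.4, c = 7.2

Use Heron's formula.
s = (a+b+c)/2 = (3.4+4.4+7.2)/2 = 7.5
A = √(s(s-a)(s-b)(s-c)) = √(7.5·4.1·3.1·0.3)
A = √28.5975 = 5.348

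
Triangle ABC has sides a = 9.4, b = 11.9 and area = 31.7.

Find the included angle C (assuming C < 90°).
Area = ½ab·sin(C)  →  sin(C) = 2·Area/(ab)
sin(C) = 2·31.7/(9.4·11.9) = 0.566780
C = arcsin(0.566780) = 34.53°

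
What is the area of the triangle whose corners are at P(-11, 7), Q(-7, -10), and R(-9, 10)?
Using the coordinate formula: Area = (1/2)|x₁(y₂-y₃) + x₂(y₃-y₁) + x₃(y₁-y₂)|
Area = (1/2)|(-11)((-10)-10) + (-7)(10-7) + (-9)(7-(-10))|
Area = (1/2)|(-11)*(-20) + (-7)*3 + (-9)*17|
Area = (1/2)|220 + (-21) + (-153)|
Area = (1/2)*46 = 23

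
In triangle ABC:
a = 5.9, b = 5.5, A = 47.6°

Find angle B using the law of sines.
sin(B)/b = sin(A)/a
sin(B) = b·sin(A)/a = 5.5·sin(47.6°)/5.9 = 0.688391
B = arcsin(0.688391) = 43.5°  (b ≤ a, so B ≤ A and the acute solution is unique)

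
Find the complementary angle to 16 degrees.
Complementary angles sum to 90 degrees.
Other angle = 90 - 16
Other angle = 74 degrees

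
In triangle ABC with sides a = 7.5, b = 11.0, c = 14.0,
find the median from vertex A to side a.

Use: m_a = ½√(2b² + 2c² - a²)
m_a = ½√(2·11.0² + 2·14.0² - 7.5²)
m_a = ½√(242 + 392 - 56.25) = ½√577.75 = 12.02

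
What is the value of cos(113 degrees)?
cos(113 degrees) = -0.3907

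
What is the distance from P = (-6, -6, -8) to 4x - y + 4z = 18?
d = |4(-6) + (-1)(-6) + 4(-8) - (18)| / √(4² + (-1)² + 4²) = 68/√33 = 11.84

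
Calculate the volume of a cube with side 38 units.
Volume = s³
Volume = 38³
Volume = 54872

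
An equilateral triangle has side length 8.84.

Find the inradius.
For an equilateral triangle, r = s/(2√3) where s is the side.
r = 8.84/(2√3) = 8.84/3.464102 = 2.552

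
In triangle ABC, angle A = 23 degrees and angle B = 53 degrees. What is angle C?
Sum of angles in a triangle = 180 degrees
Third angle = 180 - 23 - 53
Third angle = 104 degrees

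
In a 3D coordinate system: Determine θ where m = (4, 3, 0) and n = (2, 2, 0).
m·n = 14, |m|² = 25, |n|² = 8
cos θ = 14/√200 ≈ 0.9899
θ ≈ 8.13°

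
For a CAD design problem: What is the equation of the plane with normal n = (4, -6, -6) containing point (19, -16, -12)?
d = n·P = (4)(19) + (-6)(-16) + (-6)(-12) = 244
Plane: 4x - 6y - 6z = 244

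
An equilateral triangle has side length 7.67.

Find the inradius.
For an equilateral triangle, r = s/(2√3) where s is the side.
r = 7.67/(2√3) = 7.67/3.464102 = 2.214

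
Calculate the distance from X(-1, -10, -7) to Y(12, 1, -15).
d = √[(13)² + (11)² + (-8)²] = √354 = 18.81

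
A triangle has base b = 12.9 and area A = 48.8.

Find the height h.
A = ½bh  →  h = 2A/b
h = 2·48.8/12.9 = 7.566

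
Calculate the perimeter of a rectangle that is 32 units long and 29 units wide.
Perimeter = 2 * (length + width)
Perimeter = 2 * (32 + 29)
Perimeter = 2 * 61
Perimeter = 122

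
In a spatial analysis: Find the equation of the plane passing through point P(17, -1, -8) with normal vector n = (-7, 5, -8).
d = n·P = (-7)(17) + (5)(-1) + (-8)(-8) = -60
Plane: -7x + 5y - 8z = -60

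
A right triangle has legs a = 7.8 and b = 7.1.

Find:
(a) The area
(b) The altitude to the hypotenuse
(a) Area = ½ab = ½·7.8·7.1 = 27.69
(b) Hypotenuse c = √(7.8² + 7.1²) = √111.25 = 10.5475
    Area = ½·c·h_c  →  h_c = 2·Area/c = 2·27.69/10.5475 = 5.251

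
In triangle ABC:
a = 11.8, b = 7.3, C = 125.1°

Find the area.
Using A = ½ab·sin(C):
A = ½·11.8·7.3·sin(125.1°) = ½·86.14·0.818150 = 35.24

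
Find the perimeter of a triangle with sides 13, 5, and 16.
Perimeter = sum of all sides
Perimeter = 13 + 5 + 16
Perimeter = 34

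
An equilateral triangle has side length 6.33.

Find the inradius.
For an equilateral triangle, r = s/(2√3) where s is the side.
r = 6.33/(2√3) = 6.33/3.464102 = 1.827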